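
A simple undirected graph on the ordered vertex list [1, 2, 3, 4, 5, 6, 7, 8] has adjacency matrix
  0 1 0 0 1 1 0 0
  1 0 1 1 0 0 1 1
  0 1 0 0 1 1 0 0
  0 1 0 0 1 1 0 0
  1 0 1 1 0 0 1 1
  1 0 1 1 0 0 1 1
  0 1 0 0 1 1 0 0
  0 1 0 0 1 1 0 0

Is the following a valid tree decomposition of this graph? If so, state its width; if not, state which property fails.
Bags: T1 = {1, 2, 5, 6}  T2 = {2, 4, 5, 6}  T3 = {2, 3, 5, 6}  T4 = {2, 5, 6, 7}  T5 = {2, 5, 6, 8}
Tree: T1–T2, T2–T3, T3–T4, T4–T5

Vertex coverage: the bags together contain {1, 2, 3, 4, 5, 6, 7, 8}, the full vertex set. Edge coverage: each edge of G has both endpoints in at least one bag. Running intersection: for every vertex, the bags containing it form a connected subtree. All three properties hold, so this is a valid tree decomposition of width max|bag| − 1 = 3, and hence tw(G) ≤ 3.

Yes; width 3.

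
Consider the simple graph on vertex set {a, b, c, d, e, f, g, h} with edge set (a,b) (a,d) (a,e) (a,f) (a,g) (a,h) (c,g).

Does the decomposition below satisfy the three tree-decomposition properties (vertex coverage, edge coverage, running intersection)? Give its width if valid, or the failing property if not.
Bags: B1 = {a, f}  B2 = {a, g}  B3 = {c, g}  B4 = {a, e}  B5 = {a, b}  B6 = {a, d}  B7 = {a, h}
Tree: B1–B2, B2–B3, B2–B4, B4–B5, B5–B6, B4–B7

Yes; width 1.

Checking the three conditions: (i) the bags cover all of {a, b, c, d, e, f, g, h}; (ii) for each edge, some bag contains both endpoints; (iii) the bags containing any fixed vertex form a subtree. All hold, so the decomposition is valid with width 2 − 1 = 1.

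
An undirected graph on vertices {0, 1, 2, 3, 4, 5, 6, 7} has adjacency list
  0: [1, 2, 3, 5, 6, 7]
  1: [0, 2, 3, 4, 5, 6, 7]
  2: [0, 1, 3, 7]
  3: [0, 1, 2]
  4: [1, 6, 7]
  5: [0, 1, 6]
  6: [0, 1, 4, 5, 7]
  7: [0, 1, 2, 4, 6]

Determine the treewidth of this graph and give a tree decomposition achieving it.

Treewidth 3.
One such decomposition:
Bags: B1 = {0, 1, 6, 7}  B2 = {1, 4, 6, 7}  B3 = {0, 1, 2, 7}  B4 = {0, 1, 2, 3}  B5 = {0, 1, 5, 6}
Tree: B1–B2, B1–B3, B3–B4, B1–B5

Each bag holds 4 vertices, so the decomposition has width 3, which upper-bounds the treewidth. Conversely, {0, 1, 2, 3} is a clique of size 4, and the vertices of any clique must share a bag in every tree decomposition; so some bag has ≥ 4 vertices and tw(G) ≥ 3. Combining the bounds, tw(G) = 3.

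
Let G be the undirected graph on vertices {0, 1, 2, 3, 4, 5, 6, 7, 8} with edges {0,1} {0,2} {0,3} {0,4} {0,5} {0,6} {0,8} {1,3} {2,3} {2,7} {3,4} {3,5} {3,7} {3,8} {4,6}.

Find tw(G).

A width-2 tree decomposition is:
Bags: B1 = {0, 3, 8}  B2 = {0, 2, 3}  B3 = {0, 1, 3}  B4 = {2, 3, 7}  B5 = {0, 3, 4}  B6 = {0, 4, 6}  B7 = {0, 3, 5}
Tree: B1–B2, B1–B3, B2–B4, B1–B5, B5–B6, B1–B7
Every bag has size at most 3, so the width is 3 − 1 = 2 and tw(G) ≤ 2. On the other hand G contains the 3-clique {0, 1, 3}. A clique must lie in a single bag of any decomposition, so no decomposition can have width below 2. Therefore the treewidth is 2.

2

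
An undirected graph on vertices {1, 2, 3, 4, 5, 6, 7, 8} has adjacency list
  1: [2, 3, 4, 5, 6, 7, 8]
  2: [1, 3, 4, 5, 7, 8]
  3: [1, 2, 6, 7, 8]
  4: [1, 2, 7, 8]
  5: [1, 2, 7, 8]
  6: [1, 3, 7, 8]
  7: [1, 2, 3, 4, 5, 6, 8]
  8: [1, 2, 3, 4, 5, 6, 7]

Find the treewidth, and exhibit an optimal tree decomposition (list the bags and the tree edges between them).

Treewidth 4.
One optimal decomposition is:
Bags: B1 = {1, 3, 6, 7, 8}  B2 = {1, 2, 3, 7, 8}  B3 = {1, 2, 5, 7, 8}  B4 = {1, 2, 4, 7, 8}
Tree: B1–B2, B2–B3, B2–B4

The largest bag has 5 vertices, giving width 4; this decomposition certifies tw(G) ≤ 4. Conversely, {1, 2, 3, 7, 8} is a clique of size 5, and the vertices of any clique must share a bag in every tree decomposition; so some bag has ≥ 5 vertices and tw(G) ≥ 4. The upper and lower bounds meet at 4, so that is the treewidth.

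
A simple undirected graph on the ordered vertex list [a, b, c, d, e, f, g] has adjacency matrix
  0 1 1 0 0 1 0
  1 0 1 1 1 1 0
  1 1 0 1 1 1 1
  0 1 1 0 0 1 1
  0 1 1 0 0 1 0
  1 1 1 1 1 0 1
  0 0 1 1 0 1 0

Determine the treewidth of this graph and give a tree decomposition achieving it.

Every bag has size at most 4, so the width is 4 − 1 = 3 and tw(G) ≤ 3. On the other hand G contains the 4-clique {c, d, f, g}. A clique must lie in a single bag of any decomposition, so no decomposition can have width below 3. Combining the bounds, tw(G) = 3.

Treewidth 3.
Bags: B1 = {b, c, d, f}  B2 = {a, b, c, f}  B3 = {c, d, f, g}  B4 = {b, c, e, f}
Tree: B1–B2, B1–B3, B2–B4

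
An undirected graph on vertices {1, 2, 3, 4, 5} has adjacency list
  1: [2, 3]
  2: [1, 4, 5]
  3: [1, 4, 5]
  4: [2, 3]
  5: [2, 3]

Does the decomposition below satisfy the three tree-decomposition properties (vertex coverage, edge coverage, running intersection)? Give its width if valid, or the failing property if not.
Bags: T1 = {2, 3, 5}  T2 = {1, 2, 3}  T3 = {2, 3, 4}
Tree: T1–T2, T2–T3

Yes; width 2.

Every vertex of G appears in some bag (union = {1, 2, 3, 4, 5}); every edge is covered by a bag; and for each vertex v the set of bags containing v is connected in the bag tree. The decomposition is therefore valid. The largest bag has 3 vertices, so the width is 2.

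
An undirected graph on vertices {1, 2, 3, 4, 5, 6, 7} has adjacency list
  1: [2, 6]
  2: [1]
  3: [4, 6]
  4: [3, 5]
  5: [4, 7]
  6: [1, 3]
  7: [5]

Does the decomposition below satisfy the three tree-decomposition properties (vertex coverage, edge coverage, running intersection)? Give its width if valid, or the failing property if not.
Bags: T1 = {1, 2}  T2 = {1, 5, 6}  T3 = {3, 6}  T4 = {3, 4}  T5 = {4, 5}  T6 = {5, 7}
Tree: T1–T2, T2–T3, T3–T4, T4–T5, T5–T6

A tree decomposition must satisfy three properties: every vertex lies in some bag; for every edge, both endpoints lie together in some bag; and for every vertex, the bags containing it form a connected subtree. Here bags containing vertex 5 are not connected in the tree, so the decomposition is invalid.

No — bags containing vertex 5 are not connected in the tree.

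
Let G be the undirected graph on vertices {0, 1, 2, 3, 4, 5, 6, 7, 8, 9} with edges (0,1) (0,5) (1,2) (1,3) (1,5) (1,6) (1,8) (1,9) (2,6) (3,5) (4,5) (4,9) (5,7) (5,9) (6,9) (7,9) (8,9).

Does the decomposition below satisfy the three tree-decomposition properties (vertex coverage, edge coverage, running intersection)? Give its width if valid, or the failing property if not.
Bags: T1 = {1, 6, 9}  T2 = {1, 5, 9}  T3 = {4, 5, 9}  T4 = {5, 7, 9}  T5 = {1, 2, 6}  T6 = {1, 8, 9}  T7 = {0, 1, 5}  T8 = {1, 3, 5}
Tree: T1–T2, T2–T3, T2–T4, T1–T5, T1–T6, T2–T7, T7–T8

Every vertex of G appears in some bag (union = {0, 1, 2, 3, 4, 5, 6, 7, 8, 9}); every edge is covered by a bag; and for each vertex v the set of bags containing v is connected in the bag tree. The decomposition is therefore valid. The largest bag has 3 vertices, so the width is 2.

Yes; width 2.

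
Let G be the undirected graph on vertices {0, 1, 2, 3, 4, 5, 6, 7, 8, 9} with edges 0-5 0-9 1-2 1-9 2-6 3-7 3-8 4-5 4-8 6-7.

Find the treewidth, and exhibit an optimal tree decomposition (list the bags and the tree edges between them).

Treewidth 2.
Bags: B1 = {3, 7, 8}  B2 = {6, 7, 8}  B3 = {2, 6, 8}  B4 = {1, 2, 8}  B5 = {1, 8, 9}  B6 = {0, 8, 9}  B7 = {0, 5, 8}  B8 = {4, 5, 8}
Tree: B1–B2, B2–B3, B3–B4, B4–B5, B5–B6, B6–B7, B7–B8

Each bag holds 3 vertices, so the decomposition has width 2, which upper-bounds the treewidth. Since 8–3–7–6–2–1–9–0–5–4–8 is a cycle in G, G is not acyclic. Forests are exactly the graphs of treewidth ≤ 1, so tw(G) ≥ 2. Hence tw(G) = 2 exactly.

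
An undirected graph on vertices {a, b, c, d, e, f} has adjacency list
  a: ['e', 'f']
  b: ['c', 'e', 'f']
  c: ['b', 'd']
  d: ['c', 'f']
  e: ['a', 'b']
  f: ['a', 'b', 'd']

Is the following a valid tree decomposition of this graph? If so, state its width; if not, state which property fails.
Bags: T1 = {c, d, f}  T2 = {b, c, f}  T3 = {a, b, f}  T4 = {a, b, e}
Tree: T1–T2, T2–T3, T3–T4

Vertex coverage: the bags together contain {a, b, c, d, e, f}, the full vertex set. Edge coverage: each edge of G has both endpoints in at least one bag. Running intersection: for every vertex, the bags containing it form a connected subtree. All three properties hold, so this is a valid tree decomposition of width max|bag| − 1 = 2, and hence tw(G) ≤ 2.

Yes; width 2.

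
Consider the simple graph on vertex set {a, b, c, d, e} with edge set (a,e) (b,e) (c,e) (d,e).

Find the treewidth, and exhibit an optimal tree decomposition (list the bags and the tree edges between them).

Treewidth 1.
One such decomposition:
Bags: B1 = {c, e}  B2 = {a, e}  B3 = {d, e}  B4 = {b, e}
Tree: B1–B2, B2–B3, B1–B4

Each bag holds 2 vertices, so the decomposition has width 1, which upper-bounds the treewidth. Any graph with an edge has treewidth ≥ 1, and G has the edge e–c. The upper and lower bounds meet at 1, so that is the treewidth.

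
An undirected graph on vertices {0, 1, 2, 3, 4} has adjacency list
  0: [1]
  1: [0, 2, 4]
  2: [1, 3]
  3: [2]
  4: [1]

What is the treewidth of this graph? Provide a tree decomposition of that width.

Treewidth 1.
One such decomposition:
Bags: B1 = {1, 4}  B2 = {1, 2}  B3 = {2, 3}  B4 = {0, 1}
Tree: B1–B2, B2–B3, B2–B4

Each bag holds 2 vertices, so the decomposition has width 1, which upper-bounds the treewidth. G has an edge, so its treewidth is at least 1. Therefore the treewidth is 1.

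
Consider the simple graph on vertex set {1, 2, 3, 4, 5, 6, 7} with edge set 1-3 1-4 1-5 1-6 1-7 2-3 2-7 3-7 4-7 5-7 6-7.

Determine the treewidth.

2

A width-2 tree decomposition is:
Bags: B1 = {1, 4, 7}  B2 = {1, 5, 7}  B3 = {1, 3, 7}  B4 = {1, 6, 7}  B5 = {2, 3, 7}
Tree: B1–B2, B1–B3, B1–B4, B3–B5
Every bag has size at most 3, so the width is 3 − 1 = 2 and tw(G) ≤ 2. For the lower bound, the 3 vertices {1, 3, 7} are pairwise adjacent, and any tree decomposition puts a clique entirely inside one bag — forcing width ≥ 2. The upper and lower bounds meet at 2, so that is the treewidth.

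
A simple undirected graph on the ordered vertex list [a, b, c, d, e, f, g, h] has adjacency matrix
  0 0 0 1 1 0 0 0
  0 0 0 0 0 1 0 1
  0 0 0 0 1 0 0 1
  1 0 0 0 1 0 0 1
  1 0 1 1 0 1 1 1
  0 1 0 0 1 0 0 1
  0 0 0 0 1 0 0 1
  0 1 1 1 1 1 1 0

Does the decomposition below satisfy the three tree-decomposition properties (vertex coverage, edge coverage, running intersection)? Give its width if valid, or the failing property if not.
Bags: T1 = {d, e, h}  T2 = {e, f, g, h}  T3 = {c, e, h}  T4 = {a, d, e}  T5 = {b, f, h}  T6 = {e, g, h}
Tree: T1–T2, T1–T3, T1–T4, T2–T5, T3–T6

A tree decomposition must satisfy three properties: every vertex lies in some bag; for every edge, both endpoints lie together in some bag; and for every vertex, the bags containing it form a connected subtree. Here bags containing vertex g are not connected in the tree, so the decomposition is invalid.

No — bags containing vertex g are not connected in the tree.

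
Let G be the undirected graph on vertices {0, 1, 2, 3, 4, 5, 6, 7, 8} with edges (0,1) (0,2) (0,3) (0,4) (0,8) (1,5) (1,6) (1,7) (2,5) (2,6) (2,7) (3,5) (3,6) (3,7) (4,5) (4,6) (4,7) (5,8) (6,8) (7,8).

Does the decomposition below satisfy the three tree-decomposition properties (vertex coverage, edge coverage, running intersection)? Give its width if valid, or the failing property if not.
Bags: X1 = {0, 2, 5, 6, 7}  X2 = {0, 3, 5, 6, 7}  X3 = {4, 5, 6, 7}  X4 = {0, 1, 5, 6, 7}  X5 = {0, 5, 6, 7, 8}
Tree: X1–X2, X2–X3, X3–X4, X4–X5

A tree decomposition must satisfy three properties: every vertex lies in some bag; for every edge, both endpoints lie together in some bag; and for every vertex, the bags containing it form a connected subtree. Here edge (0,4) lies in no bag, so the decomposition is invalid.

No — edge (0,4) lies in no bag.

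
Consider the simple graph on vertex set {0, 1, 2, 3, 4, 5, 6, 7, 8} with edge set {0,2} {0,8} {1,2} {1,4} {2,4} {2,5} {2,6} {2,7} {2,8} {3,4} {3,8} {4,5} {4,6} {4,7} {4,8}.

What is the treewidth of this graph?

2

A width-2 tree decomposition is:
Bags: B1 = {2, 4, 8}  B2 = {2, 4, 5}  B3 = {2, 4, 7}  B4 = {1, 2, 4}  B5 = {0, 2, 8}  B6 = {2, 4, 6}  B7 = {3, 4, 8}
Tree: B1–B2, B1–B3, B1–B4, B1–B5, B4–B6, B1–B7
Every bag has size at most 3, so the width is 3 − 1 = 2 and tw(G) ≤ 2. For the lower bound, the 3 vertices {0, 2, 8} are pairwise adjacent, and any tree decomposition puts a clique entirely inside one bag — forcing width ≥ 2. Combining the bounds, tw(G) = 2.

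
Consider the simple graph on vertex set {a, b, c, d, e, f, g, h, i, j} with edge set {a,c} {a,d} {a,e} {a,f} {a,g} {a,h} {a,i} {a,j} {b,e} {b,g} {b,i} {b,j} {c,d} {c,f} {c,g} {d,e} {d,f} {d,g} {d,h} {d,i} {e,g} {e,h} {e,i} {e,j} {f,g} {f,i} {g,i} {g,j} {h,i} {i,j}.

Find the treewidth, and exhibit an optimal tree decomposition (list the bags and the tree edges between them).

Treewidth 4.
One such decomposition:
Bags: B1 = {a, d, e, g, i}  B2 = {a, d, e, h, i}  B3 = {a, e, g, i, j}  B4 = {a, d, f, g, i}  B5 = {a, c, d, f, g}  B6 = {b, e, g, i, j}
Tree: B1–B2, B1–B3, B1–B4, B4–B5, B3–B6

Every bag has size at most 5, so the width is 5 − 1 = 4 and tw(G) ≤ 4. Conversely, {a, c, d, f, g} is a clique of size 5, and the vertices of any clique must share a bag in every tree decomposition; so some bag has ≥ 5 vertices and tw(G) ≥ 4. The upper and lower bounds meet at 4, so that is the treewidth.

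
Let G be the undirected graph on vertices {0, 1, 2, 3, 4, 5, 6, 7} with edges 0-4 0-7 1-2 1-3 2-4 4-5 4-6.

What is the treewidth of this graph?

1

A width-1 tree decomposition is:
Bags: B1 = {4, 6}  B2 = {0, 4}  B3 = {2, 4}  B4 = {1, 2}  B5 = {4, 5}  B6 = {1, 3}  B7 = {0, 7}
Tree: B1–B2, B2–B3, B3–B4, B2–B5, B4–B6, B2–B7
The largest bag has 2 vertices, giving width 1; this decomposition certifies tw(G) ≤ 1. Any graph with an edge has treewidth ≥ 1, and G has the edge 6–4. The upper and lower bounds meet at 1, so that is the treewidth.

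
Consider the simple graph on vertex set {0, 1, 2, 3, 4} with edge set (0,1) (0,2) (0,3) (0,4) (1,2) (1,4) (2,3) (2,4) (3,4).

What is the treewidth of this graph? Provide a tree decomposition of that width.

The largest bag has 4 vertices, giving width 3; this decomposition certifies tw(G) ≤ 3. On the other hand G contains the 4-clique {0, 1, 2, 4}. A clique must lie in a single bag of any decomposition, so no decomposition can have width below 3. Therefore the treewidth is 3.

Treewidth 3.
One such decomposition:
Bags: B1 = {0, 2, 3, 4}  B2 = {0, 1, 2, 4}
Tree: B1–B2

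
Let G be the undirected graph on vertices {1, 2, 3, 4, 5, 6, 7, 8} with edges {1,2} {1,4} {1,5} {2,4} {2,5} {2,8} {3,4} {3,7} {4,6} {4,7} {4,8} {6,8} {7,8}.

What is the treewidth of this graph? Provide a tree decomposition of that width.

Every bag has size at most 3, so the width is 3 − 1 = 2 and tw(G) ≤ 2. On the other hand G contains the 3-clique {2, 4, 8}. A clique must lie in a single bag of any decomposition, so no decomposition can have width below 2. Hence tw(G) = 2 exactly.

Treewidth 2.
One such decomposition:
Bags: B1 = {4, 7, 8}  B2 = {3, 4, 7}  B3 = {2, 4, 8}  B4 = {1, 2, 4}  B5 = {4, 6, 8}  B6 = {1, 2, 5}
Tree: B1–B2, B1–B3, B3–B4, B3–B5, B4–B6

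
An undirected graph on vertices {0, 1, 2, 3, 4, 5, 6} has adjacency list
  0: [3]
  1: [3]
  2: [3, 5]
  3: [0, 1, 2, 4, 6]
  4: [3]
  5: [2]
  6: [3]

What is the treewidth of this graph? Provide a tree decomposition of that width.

Treewidth 1.
One optimal decomposition is:
Bags: B1 = {0, 3}  B2 = {2, 3}  B3 = {1, 3}  B4 = {2, 5}  B5 = {3, 4}  B6 = {3, 6}
Tree: B1–B2, B2–B3, B2–B4, B2–B5, B3–B6

Every bag has size at most 2, so the width is 2 − 1 = 1 and tw(G) ≤ 1. Since G has at least one edge (e.g. 3–0), it is not an edgeless graph, so tw(G) ≥ 1. Hence tw(G) = 1 exactly.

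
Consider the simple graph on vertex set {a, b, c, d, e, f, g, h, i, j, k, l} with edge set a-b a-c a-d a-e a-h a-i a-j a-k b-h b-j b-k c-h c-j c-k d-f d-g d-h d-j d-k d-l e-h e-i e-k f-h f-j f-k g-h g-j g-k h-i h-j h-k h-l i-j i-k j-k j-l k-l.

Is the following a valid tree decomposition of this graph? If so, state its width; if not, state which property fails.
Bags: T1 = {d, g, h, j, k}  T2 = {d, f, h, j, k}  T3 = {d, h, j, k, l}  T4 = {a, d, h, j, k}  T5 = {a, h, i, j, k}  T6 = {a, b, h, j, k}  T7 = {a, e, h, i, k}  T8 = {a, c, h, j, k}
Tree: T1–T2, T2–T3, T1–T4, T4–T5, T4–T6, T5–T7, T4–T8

Vertex coverage: the bags together contain {a, b, c, d, e, f, g, h, i, j, k, l}, the full vertex set. Edge coverage: each edge of G has both endpoints in at least one bag. Running intersection: for every vertex, the bags containing it form a connected subtree. All three properties hold, so this is a valid tree decomposition of width max|bag| − 1 = 4, and hence tw(G) ≤ 4.

Yes; width 4.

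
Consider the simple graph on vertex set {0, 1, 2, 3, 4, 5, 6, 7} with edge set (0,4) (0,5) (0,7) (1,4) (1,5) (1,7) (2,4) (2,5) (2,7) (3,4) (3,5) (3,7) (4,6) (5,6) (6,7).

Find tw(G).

3

A width-3 tree decomposition is:
Bags: B1 = {1, 4, 5, 7}  B2 = {3, 4, 5, 7}  B3 = {0, 4, 5, 7}  B4 = {2, 4, 5, 7}  B5 = {4, 5, 6, 7}
Tree: B1–B2, B2–B3, B3–B4, B4–B5
The largest bag has 4 vertices, giving width 3; this decomposition certifies tw(G) ≤ 3. For the lower bound: the 4 vertex sets {1,4}, {3,7}, {5}, {0} are disjoint, each induces a connected subgraph, and every pair is joined by at least one edge of G. Contracting each set to a single vertex therefore yields K_{4} as a minor, and since treewidth is minor-monotone, tw(G) ≥ tw(K_{4}) = 3. Hence tw(G) = 3 exactly.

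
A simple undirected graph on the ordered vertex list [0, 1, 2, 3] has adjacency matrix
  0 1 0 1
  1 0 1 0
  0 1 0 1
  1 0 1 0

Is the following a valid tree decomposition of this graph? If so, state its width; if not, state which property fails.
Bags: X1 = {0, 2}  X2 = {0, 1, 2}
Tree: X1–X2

No — vertex 3 appears in no bag.

A tree decomposition must satisfy three properties: every vertex lies in some bag; for every edge, both endpoints lie together in some bag; and for every vertex, the bags containing it form a connected subtree. Here vertex 3 appears in no bag, so the decomposition is invalid.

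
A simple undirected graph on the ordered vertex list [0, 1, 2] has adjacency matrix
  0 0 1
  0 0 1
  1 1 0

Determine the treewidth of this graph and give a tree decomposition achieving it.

Treewidth 1.
One such decomposition:
Bags: B1 = {0, 2}  B2 = {1, 2}
Tree: B1–B2

The largest bag has 2 vertices, giving width 1; this decomposition certifies tw(G) ≤ 1. G has an edge, so its treewidth is at least 1. Hence tw(G) = 1 exactly.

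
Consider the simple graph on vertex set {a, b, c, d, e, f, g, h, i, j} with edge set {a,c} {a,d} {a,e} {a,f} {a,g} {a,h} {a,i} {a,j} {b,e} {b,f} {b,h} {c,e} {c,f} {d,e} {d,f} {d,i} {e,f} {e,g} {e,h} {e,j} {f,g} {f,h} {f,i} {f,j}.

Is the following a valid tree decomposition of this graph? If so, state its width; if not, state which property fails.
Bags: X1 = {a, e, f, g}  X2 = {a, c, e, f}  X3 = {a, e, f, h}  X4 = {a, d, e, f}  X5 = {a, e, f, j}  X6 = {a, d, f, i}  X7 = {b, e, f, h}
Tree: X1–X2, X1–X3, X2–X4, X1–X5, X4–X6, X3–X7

Yes; width 3.

Checking the three conditions: (i) the bags cover all of {a, b, c, d, e, f, g, h, i, j}; (ii) for each edge, some bag contains both endpoints; (iii) the bags containing any fixed vertex form a subtree. All hold, so the decomposition is valid with width 4 − 1 = 3.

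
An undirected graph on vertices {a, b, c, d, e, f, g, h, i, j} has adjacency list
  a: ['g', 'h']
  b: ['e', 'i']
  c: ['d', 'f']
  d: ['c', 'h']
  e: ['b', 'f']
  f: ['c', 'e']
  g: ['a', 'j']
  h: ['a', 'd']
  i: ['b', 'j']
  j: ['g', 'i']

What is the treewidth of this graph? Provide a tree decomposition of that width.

The largest bag has 3 vertices, giving width 2; this decomposition certifies tw(G) ≤ 2. Since f–c–d–h–a–g–j–i–b–e–f is a cycle in G, G is not acyclic. Forests are exactly the graphs of treewidth ≤ 1, so tw(G) ≥ 2. The upper and lower bounds meet at 2, so that is the treewidth.

Treewidth 2.
One optimal decomposition is:
Bags: B1 = {c, d, f}  B2 = {d, f, h}  B3 = {a, f, h}  B4 = {a, f, g}  B5 = {f, g, j}  B6 = {f, i, j}  B7 = {b, f, i}  B8 = {b, e, f}
Tree: B1–B2, B2–B3, B3–B4, B4–B5, B5–B6, B6–B7, B7–B8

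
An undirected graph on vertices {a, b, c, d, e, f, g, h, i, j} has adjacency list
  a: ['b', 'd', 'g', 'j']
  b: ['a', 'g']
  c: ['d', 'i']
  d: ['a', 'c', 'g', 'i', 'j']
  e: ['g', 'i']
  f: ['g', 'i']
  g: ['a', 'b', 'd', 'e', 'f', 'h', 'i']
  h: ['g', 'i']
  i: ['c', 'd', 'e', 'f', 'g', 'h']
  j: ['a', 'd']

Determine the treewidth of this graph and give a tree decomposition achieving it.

Treewidth 2.
Bags: B1 = {a, d, g}  B2 = {d, g, i}  B3 = {f, g, i}  B4 = {e, g, i}  B5 = {a, b, g}  B6 = {g, h, i}  B7 = {a, d, j}  B8 = {c, d, i}
Tree: B1–B2, B2–B3, B3–B4, B1–B5, B4–B6, B1–B7, B2–B8

The largest bag has 3 vertices, giving width 2; this decomposition certifies tw(G) ≤ 2. For the lower bound, the 3 vertices {a, d, g} are pairwise adjacent, and any tree decomposition puts a clique entirely inside one bag — forcing width ≥ 2. Combining the bounds, tw(G) = 2.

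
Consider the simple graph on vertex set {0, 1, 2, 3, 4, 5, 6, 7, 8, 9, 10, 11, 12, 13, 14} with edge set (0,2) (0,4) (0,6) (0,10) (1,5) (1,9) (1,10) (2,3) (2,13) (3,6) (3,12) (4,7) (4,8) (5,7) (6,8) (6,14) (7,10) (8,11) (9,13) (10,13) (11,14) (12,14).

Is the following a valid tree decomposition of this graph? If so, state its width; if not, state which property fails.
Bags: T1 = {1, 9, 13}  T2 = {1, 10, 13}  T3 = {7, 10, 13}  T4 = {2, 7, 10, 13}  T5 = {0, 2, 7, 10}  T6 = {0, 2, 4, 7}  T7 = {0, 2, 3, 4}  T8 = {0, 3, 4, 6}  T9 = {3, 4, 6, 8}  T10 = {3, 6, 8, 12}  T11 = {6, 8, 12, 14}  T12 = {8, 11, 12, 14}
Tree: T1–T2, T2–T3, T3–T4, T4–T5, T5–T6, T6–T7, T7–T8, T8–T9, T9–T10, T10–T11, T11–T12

A tree decomposition must satisfy three properties: every vertex lies in some bag; for every edge, both endpoints lie together in some bag; and for every vertex, the bags containing it form a connected subtree. Here vertex 5 appears in no bag, so the decomposition is invalid.

No — vertex 5 appears in no bag.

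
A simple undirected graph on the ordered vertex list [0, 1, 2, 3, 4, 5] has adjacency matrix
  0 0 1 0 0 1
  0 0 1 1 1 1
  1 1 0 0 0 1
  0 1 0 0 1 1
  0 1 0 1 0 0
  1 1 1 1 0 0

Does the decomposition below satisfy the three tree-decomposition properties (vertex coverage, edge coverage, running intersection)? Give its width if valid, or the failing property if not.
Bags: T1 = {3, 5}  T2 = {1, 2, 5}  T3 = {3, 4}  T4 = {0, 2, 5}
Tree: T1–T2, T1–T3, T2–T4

A tree decomposition must satisfy three properties: every vertex lies in some bag; for every edge, both endpoints lie together in some bag; and for every vertex, the bags containing it form a connected subtree. Here edge (1,3) lies in no bag, so the decomposition is invalid.

No — edge (1,3) lies in no bag.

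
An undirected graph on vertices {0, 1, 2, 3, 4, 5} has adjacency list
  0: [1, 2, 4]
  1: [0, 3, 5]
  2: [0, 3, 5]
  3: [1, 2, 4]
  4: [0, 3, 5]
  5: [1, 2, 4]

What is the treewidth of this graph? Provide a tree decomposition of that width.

Every bag has size at most 4, so the width is 4 − 1 = 3 and tw(G) ≤ 3. For the lower bound: the 4 vertex sets {1,5}, {2,3}, {4}, {0} are disjoint, each induces a connected subgraph, and every pair is joined by at least one edge of G. Contracting each set to a single vertex therefore yields K_{4} as a minor, and since treewidth is minor-monotone, tw(G) ≥ tw(K_{4}) = 3. Hence tw(G) = 3 exactly.

Treewidth 3.
One optimal decomposition is:
Bags: B1 = {1, 2, 4, 5}  B2 = {1, 2, 3, 4}  B3 = {0, 1, 2, 4}
Tree: B1–B2, B2–B3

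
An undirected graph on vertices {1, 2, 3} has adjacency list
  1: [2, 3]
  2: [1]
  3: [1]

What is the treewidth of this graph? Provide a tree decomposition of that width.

Treewidth 1.
One optimal decomposition is:
Bags: B1 = {1, 2}  B2 = {1, 3}
Tree: B1–B2

Each bag holds 2 vertices, so the decomposition has width 1, which upper-bounds the treewidth. G has an edge, so its treewidth is at least 1. Hence tw(G) = 1 exactly.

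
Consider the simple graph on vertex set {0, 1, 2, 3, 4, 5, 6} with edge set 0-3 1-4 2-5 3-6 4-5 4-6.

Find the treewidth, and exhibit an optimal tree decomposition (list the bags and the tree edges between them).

The largest bag has 2 vertices, giving width 1; this decomposition certifies tw(G) ≤ 1. Any graph with an edge has treewidth ≥ 1, and G has the edge 6–4. Combining the bounds, tw(G) = 1.

Treewidth 1.
Bags: B1 = {4, 6}  B2 = {3, 6}  B3 = {4, 5}  B4 = {2, 5}  B5 = {0, 3}  B6 = {1, 4}
Tree: B1–B2, B1–B3, B3–B4, B2–B5, B1–B6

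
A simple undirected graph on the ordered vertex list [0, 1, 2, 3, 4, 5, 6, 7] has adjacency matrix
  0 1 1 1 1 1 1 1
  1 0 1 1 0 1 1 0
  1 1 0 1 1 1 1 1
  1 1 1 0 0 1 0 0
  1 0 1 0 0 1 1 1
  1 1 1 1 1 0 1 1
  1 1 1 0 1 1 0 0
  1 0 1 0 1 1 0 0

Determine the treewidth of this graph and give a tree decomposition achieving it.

Treewidth 4.
One such decomposition:
Bags: B1 = {0, 2, 4, 5, 6}  B2 = {0, 2, 4, 5, 7}  B3 = {0, 1, 2, 5, 6}  B4 = {0, 1, 2, 3, 5}
Tree: B1–B2, B1–B3, B3–B4

Each bag holds 5 vertices, so the decomposition has width 4, which upper-bounds the treewidth. For the lower bound, the 5 vertices {0, 1, 2, 3, 5} are pairwise adjacent, and any tree decomposition puts a clique entirely inside one bag — forcing width ≥ 4. Combining the bounds, tw(G) = 4.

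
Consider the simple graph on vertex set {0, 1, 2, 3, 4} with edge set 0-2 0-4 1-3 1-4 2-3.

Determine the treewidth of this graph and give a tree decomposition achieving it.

The largest bag has 3 vertices, giving width 2; this decomposition certifies tw(G) ≤ 2. The edges 0–4–1–3–2–0 form a cycle, so G is not a tree and its treewidth is at least 2. Hence tw(G) = 2 exactly.

Treewidth 2.
One such decomposition:
Bags: B1 = {0, 1, 4}  B2 = {0, 1, 3}  B3 = {0, 2, 3}
Tree: B1–B2, B2–B3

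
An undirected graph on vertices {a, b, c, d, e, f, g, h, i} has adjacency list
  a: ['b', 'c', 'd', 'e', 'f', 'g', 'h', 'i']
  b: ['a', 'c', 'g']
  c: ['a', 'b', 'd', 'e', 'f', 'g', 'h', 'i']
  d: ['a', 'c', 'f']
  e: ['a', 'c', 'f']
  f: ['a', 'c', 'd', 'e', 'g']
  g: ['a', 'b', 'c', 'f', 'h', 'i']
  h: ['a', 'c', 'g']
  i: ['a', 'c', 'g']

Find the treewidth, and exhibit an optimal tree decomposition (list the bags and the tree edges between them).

Treewidth 3.
One such decomposition:
Bags: B1 = {a, c, e, f}  B2 = {a, c, f, g}  B3 = {a, b, c, g}  B4 = {a, c, d, f}  B5 = {a, c, g, i}  B6 = {a, c, g, h}
Tree: B1–B2, B2–B3, B1–B4, B2–B5, B3–B6

Each bag holds 4 vertices, so the decomposition has width 3, which upper-bounds the treewidth. For the lower bound, the 4 vertices {a, c, d, f} are pairwise adjacent, and any tree decomposition puts a clique entirely inside one bag — forcing width ≥ 3. The upper and lower bounds meet at 3, so that is the treewidth.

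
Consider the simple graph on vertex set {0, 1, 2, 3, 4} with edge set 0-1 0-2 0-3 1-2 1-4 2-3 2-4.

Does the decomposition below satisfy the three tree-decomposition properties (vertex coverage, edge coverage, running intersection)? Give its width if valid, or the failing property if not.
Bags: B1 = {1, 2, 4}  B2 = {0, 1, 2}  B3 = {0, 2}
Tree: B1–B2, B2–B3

No — vertex 3 appears in no bag.

A tree decomposition must satisfy three properties: every vertex lies in some bag; for every edge, both endpoints lie together in some bag; and for every vertex, the bags containing it form a connected subtree. Here vertex 3 appears in no bag, so the decomposition is invalid.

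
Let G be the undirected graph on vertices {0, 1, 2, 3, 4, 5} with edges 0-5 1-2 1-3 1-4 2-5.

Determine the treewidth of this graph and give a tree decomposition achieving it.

Every bag has size at most 2, so the width is 2 − 1 = 1 and tw(G) ≤ 1. Any graph with an edge has treewidth ≥ 1, and G has the edge 1–3. Combining the bounds, tw(G) = 1.

Treewidth 1.
Bags: B1 = {1, 3}  B2 = {1, 2}  B3 = {2, 5}  B4 = {1, 4}  B5 = {0, 5}
Tree: B1–B2, B2–B3, B2–B4, B3–B5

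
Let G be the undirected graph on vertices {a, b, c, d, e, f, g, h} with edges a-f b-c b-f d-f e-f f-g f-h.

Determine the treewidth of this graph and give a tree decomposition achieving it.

The largest bag has 2 vertices, giving width 1; this decomposition certifies tw(G) ≤ 1. G has an edge, so its treewidth is at least 1. The upper and lower bounds meet at 1, so that is the treewidth.

Treewidth 1.
One such decomposition:
Bags: B1 = {b, f}  B2 = {e, f}  B3 = {f, g}  B4 = {f, h}  B5 = {b, c}  B6 = {a, f}  B7 = {d, f}
Tree: B1–B2, B2–B3, B3–B4, B1–B5, B3–B6, B6–B7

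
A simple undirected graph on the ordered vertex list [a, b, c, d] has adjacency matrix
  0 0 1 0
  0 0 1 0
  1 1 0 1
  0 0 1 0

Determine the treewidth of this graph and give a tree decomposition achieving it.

Treewidth 1.
One such decomposition:
Bags: B1 = {b, c}  B2 = {a, c}  B3 = {c, d}
Tree: B1–B2, B1–B3

The largest bag has 2 vertices, giving width 1; this decomposition certifies tw(G) ≤ 1. Any graph with an edge has treewidth ≥ 1, and G has the edge b–c. The upper and lower bounds meet at 1, so that is the treewidth.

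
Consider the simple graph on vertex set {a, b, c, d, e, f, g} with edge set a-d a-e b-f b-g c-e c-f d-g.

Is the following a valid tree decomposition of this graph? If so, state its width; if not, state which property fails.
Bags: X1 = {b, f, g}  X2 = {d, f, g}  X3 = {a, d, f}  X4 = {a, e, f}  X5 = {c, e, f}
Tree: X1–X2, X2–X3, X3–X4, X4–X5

Yes; width 2.

Vertex coverage: the bags together contain {a, b, c, d, e, f, g}, the full vertex set. Edge coverage: each edge of G has both endpoints in at least one bag. Running intersection: for every vertex, the bags containing it form a connected subtree. All three properties hold, so this is a valid tree decomposition of width max|bag| − 1 = 2, and hence tw(G) ≤ 2.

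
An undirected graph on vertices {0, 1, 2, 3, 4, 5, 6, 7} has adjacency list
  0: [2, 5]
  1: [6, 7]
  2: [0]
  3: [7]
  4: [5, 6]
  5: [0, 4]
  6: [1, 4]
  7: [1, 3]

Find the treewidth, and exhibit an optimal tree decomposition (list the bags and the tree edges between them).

Treewidth 1.
One optimal decomposition is:
Bags: B1 = {0, 2}  B2 = {0, 5}  B3 = {4, 5}  B4 = {4, 6}  B5 = {1, 6}  B6 = {1, 7}  B7 = {3, 7}
Tree: B1–B2, B2–B3, B3–B4, B4–B5, B5–B6, B6–B7

Each bag holds 2 vertices, so the decomposition has width 1, which upper-bounds the treewidth. Since G has at least one edge (e.g. 2–0), it is not an edgeless graph, so tw(G) ≥ 1. Hence tw(G) = 1 exactly.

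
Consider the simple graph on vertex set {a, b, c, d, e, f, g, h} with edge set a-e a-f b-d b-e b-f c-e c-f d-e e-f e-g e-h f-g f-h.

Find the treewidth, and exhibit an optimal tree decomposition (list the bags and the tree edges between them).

The largest bag has 3 vertices, giving width 2; this decomposition certifies tw(G) ≤ 2. On the other hand G contains the 3-clique {b, d, e}. A clique must lie in a single bag of any decomposition, so no decomposition can have width below 2. Therefore the treewidth is 2.

Treewidth 2.
One optimal decomposition is:
Bags: B1 = {a, e, f}  B2 = {b, e, f}  B3 = {e, f, h}  B4 = {b, d, e}  B5 = {c, e, f}  B6 = {e, f, g}
Tree: B1–B2, B2–B3, B2–B4, B3–B5, B1–B6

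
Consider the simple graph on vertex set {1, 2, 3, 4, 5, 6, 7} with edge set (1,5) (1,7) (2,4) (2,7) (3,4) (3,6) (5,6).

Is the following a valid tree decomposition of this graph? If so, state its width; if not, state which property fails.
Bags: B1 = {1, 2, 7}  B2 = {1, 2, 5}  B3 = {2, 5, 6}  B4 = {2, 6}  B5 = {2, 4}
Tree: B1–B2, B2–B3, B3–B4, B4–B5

A tree decomposition must satisfy three properties: every vertex lies in some bag; for every edge, both endpoints lie together in some bag; and for every vertex, the bags containing it form a connected subtree. Here vertex 3 appears in no bag, so the decomposition is invalid.

No — vertex 3 appears in no bag.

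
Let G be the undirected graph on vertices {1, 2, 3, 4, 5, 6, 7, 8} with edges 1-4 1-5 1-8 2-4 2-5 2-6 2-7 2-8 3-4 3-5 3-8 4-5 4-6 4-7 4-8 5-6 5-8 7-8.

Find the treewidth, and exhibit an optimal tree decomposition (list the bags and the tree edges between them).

The largest bag has 4 vertices, giving width 3; this decomposition certifies tw(G) ≤ 3. For the lower bound, the 4 vertices {1, 4, 5, 8} are pairwise adjacent, and any tree decomposition puts a clique entirely inside one bag — forcing width ≥ 3. The upper and lower bounds meet at 3, so that is the treewidth.

Treewidth 3.
One optimal decomposition is:
Bags: B1 = {2, 4, 5, 8}  B2 = {2, 4, 5, 6}  B3 = {3, 4, 5, 8}  B4 = {2, 4, 7, 8}  B5 = {1, 4, 5, 8}
Tree: B1–B2, B1–B3, B1–B4, B1–B5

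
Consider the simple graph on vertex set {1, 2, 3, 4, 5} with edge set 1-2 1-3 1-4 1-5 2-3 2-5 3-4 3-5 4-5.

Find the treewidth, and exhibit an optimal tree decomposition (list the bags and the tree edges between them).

Every bag has size at most 4, so the width is 4 − 1 = 3 and tw(G) ≤ 3. Conversely, {1, 2, 3, 5} is a clique of size 4, and the vertices of any clique must share a bag in every tree decomposition; so some bag has ≥ 4 vertices and tw(G) ≥ 3. Combining the bounds, tw(G) = 3.

Treewidth 3.
One optimal decomposition is:
Bags: B1 = {1, 3, 4, 5}  B2 = {1, 2, 3, 5}
Tree: B1–B2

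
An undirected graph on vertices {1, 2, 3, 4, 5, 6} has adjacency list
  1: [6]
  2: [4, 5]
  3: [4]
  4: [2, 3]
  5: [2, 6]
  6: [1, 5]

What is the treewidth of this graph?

1

A width-1 tree decomposition is:
Bags: B1 = {3, 4}  B2 = {2, 4}  B3 = {2, 5}  B4 = {5, 6}  B5 = {1, 6}
Tree: B1–B2, B2–B3, B3–B4, B4–B5
The largest bag has 2 vertices, giving width 1; this decomposition certifies tw(G) ≤ 1. Since G has at least one edge (e.g. 3–4), it is not an edgeless graph, so tw(G) ≥ 1. The upper and lower bounds meet at 1, so that is the treewidth.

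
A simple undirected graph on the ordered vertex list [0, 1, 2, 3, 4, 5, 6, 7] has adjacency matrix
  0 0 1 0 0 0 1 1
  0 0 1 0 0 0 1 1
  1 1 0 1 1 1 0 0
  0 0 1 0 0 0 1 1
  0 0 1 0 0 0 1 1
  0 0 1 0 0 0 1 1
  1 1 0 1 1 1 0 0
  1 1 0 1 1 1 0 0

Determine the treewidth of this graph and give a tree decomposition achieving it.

Every bag has size at most 4, so the width is 4 − 1 = 3 and tw(G) ≤ 3. For the lower bound: the 4 vertex sets {0,2}, {5,7}, {6}, {3} are disjoint, each induces a connected subgraph, and every pair is joined by at least one edge of G. Contracting each set to a single vertex therefore yields K_{4} as a minor, and since treewidth is minor-monotone, tw(G) ≥ tw(K_{4}) = 3. Combining the bounds, tw(G) = 3.

Treewidth 3.
One optimal decomposition is:
Bags: B1 = {0, 2, 6, 7}  B2 = {2, 5, 6, 7}  B3 = {2, 3, 6, 7}  B4 = {1, 2, 6, 7}  B5 = {2, 4, 6, 7}
Tree: B1–B2, B2–B3, B3–B4, B4–B5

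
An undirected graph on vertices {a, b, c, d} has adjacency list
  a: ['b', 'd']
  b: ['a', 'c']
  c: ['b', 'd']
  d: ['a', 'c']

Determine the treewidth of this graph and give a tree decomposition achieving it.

Every bag has size at most 3, so the width is 3 − 1 = 2 and tw(G) ≤ 2. The edges c–b–a–d–c form a cycle, so G is not a tree and its treewidth is at least 2. Hence tw(G) = 2 exactly.

Treewidth 2.
One optimal decomposition is:
Bags: B1 = {a, b, c}  B2 = {a, c, d}
Tree: B1–B2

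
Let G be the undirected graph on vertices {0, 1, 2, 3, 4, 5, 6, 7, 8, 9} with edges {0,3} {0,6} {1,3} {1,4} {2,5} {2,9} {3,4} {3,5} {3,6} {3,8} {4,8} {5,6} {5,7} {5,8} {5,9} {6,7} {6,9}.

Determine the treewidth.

2

A width-2 tree decomposition is:
Bags: B1 = {5, 6, 9}  B2 = {2, 5, 9}  B3 = {3, 5, 6}  B4 = {5, 6, 7}  B5 = {3, 5, 8}  B6 = {0, 3, 6}  B7 = {3, 4, 8}  B8 = {1, 3, 4}
Tree: B1–B2, B1–B3, B3–B4, B3–B5, B3–B6, B5–B7, B7–B8
Each bag holds 3 vertices, so the decomposition has width 2, which upper-bounds the treewidth. For the lower bound, the 3 vertices {2, 5, 9} are pairwise adjacent, and any tree decomposition puts a clique entirely inside one bag — forcing width ≥ 2. Hence tw(G) = 2 exactly.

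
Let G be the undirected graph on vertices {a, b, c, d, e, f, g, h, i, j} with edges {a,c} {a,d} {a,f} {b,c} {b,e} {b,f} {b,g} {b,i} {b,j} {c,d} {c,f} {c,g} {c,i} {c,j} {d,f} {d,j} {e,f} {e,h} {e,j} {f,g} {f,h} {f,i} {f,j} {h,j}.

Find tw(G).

3

A width-3 tree decomposition is:
Bags: B1 = {b, c, f, g}  B2 = {b, c, f, i}  B3 = {b, c, f, j}  B4 = {b, e, f, j}  B5 = {c, d, f, j}  B6 = {e, f, h, j}  B7 = {a, c, d, f}
Tree: B1–B2, B1–B3, B3–B4, B3–B5, B4–B6, B5–B7
The largest bag has 4 vertices, giving width 3; this decomposition certifies tw(G) ≤ 3. For the lower bound, the 4 vertices {e, f, h, j} are pairwise adjacent, and any tree decomposition puts a clique entirely inside one bag — forcing width ≥ 3. Hence tw(G) = 3 exactly.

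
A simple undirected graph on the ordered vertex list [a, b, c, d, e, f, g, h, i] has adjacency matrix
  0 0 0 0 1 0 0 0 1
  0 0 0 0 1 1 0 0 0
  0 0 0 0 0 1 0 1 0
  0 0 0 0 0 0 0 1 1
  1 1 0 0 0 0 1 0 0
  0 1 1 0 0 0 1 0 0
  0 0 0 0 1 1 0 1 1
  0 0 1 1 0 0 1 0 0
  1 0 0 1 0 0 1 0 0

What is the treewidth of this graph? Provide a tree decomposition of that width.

Treewidth 3.
Bags: B1 = {a, b, e, f}  B2 = {a, e, f, g}  B3 = {a, f, g, i}  B4 = {c, f, g, i}  B5 = {c, g, h, i}  B6 = {c, d, h, i}
Tree: B1–B2, B2–B3, B3–B4, B4–B5, B5–B6

Every bag has size at most 4, so the width is 4 − 1 = 3 and tw(G) ≤ 3. For the lower bound: the 4 vertex sets {a,b,e}, {f}, {g}, {c,d,h,i} are disjoint, each induces a connected subgraph, and every pair is joined by at least one edge of G. Contracting each set to a single vertex therefore yields K_{4} as a minor, and since treewidth is minor-monotone, tw(G) ≥ tw(K_{4}) = 3. Combining the bounds, tw(G) = 3.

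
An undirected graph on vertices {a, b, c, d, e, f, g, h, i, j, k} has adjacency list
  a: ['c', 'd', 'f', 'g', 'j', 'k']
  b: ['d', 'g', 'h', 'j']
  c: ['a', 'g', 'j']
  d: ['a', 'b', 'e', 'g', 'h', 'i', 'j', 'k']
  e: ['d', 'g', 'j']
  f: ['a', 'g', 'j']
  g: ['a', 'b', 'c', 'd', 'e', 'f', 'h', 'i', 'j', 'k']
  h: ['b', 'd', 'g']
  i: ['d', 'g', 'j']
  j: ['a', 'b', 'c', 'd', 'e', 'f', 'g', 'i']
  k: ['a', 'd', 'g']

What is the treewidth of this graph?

3

A width-3 tree decomposition is:
Bags: B1 = {a, d, g, k}  B2 = {a, d, g, j}  B3 = {a, c, g, j}  B4 = {b, d, g, j}  B5 = {d, e, g, j}  B6 = {a, f, g, j}  B7 = {b, d, g, h}  B8 = {d, g, i, j}
Tree: B1–B2, B2–B3, B2–B4, B2–B5, B2–B6, B4–B7, B5–B8
Each bag holds 4 vertices, so the decomposition has width 3, which upper-bounds the treewidth. For the lower bound, the 4 vertices {d, e, g, j} are pairwise adjacent, and any tree decomposition puts a clique entirely inside one bag — forcing width ≥ 3. Therefore the treewidth is 3.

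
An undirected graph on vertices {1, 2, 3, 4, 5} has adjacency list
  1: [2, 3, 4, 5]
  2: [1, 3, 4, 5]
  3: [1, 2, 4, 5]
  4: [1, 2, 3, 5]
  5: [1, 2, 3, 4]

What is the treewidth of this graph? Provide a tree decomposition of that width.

With just one bag of size 5, the width is 5 − 1 = 4, so tw(G) ≤ 4. Conversely, {1, 2, 3, 4, 5} is a clique of size 5, and the vertices of any clique must share a bag in every tree decomposition; so some bag has ≥ 5 vertices and tw(G) ≥ 4. The upper and lower bounds meet at 4, so that is the treewidth.

Treewidth 4.
Bags: B1 = {1, 2, 3, 4, 5}
Tree: (single bag)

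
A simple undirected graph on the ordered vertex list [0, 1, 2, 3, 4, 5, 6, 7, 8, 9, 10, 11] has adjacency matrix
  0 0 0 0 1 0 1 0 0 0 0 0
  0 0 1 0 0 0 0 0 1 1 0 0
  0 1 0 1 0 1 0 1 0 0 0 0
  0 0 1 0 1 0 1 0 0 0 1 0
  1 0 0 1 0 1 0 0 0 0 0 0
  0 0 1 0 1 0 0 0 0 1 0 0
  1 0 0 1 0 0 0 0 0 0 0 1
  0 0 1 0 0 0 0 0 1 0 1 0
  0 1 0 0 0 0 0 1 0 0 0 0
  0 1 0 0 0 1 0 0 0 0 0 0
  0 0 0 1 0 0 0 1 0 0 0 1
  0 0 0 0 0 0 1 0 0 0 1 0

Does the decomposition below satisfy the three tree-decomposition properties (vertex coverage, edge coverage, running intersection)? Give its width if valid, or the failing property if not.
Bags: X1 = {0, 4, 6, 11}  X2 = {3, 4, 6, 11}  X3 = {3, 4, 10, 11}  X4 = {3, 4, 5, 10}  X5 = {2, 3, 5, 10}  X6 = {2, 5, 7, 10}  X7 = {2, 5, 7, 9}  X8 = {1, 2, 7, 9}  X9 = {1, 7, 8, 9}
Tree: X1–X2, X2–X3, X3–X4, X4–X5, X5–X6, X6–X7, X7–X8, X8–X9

Every vertex of G appears in some bag (union = {0, 1, 2, 3, 4, 5, 6, 7, 8, 9, 10, 11}); every edge is covered by a bag; and for each vertex v the set of bags containing v is connected in the bag tree. The decomposition is therefore valid. The largest bag has 4 vertices, so the width is 3.

Yes; width 3.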